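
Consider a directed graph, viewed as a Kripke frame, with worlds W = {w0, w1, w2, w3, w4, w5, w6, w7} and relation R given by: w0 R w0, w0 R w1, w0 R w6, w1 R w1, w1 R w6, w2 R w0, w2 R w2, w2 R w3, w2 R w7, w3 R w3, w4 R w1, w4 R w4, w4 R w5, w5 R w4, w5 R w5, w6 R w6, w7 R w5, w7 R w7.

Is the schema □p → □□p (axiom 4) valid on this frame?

By correspondence theory, 4 is valid on a frame iff R is transitive.
Transitive: no — w2 R w0 and w0 R w1, but not w2 R w1.

No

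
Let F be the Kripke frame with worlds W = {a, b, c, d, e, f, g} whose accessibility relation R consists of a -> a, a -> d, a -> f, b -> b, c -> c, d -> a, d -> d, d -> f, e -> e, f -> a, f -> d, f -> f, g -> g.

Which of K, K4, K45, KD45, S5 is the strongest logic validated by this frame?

S5

Transitive (axiom 4): yes — every two-step R-path is closed by a direct edge.
Euclidean (axiom 5): yes — any two successors of a common world are R-related.
Serial (axiom D): yes — every world has a successor (e.g. a R a).
Reflexive (axiom T): yes — every world is R-related to itself.
So F validates K, K4, K45, KD45, S5. The strongest is S5.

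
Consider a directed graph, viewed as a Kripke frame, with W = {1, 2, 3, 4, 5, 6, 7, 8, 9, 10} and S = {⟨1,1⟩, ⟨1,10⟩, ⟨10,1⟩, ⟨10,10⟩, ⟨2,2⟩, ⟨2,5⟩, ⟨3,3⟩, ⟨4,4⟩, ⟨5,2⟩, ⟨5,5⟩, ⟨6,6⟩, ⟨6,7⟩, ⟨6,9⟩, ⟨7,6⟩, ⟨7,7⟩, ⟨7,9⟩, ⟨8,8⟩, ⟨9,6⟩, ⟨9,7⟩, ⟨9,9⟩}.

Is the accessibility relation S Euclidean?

Euclidean: yes — any two successors of a common world are S-related.

Yes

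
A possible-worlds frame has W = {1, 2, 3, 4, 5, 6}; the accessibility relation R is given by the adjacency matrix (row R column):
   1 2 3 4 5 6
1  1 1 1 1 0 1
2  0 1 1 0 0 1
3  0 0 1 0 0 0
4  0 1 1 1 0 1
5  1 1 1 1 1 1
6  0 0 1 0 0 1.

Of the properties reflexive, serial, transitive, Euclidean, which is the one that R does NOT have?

Euclidean

Reflexive: yes — every world is R-related to itself.
Serial: yes — every world has a successor (e.g. 1 R 1).
Transitive: yes — every two-step R-path is closed by a direct edge.
Euclidean: no — 1 R 2 and 1 R 4, but not 2 R 4.
Only Euclidean fails.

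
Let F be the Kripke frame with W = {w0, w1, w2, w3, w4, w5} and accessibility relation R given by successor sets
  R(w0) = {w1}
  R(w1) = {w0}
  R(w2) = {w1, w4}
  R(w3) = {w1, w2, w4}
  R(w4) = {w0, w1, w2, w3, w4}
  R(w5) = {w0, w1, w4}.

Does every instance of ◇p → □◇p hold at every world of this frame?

The schema 5 characterises exactly the Euclidean frames.
Euclidean: no — w2 R w1 and w2 R w4, but not w1 R w4.

No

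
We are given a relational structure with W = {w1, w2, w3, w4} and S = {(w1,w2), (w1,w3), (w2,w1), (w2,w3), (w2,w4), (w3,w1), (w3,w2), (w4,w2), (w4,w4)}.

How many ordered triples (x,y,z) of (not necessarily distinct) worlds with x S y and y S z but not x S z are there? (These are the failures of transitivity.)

11

Enumerating: (w1,w2,w1), (w1,w2,w4), (w1,w3,w1), (w2,w1,w2), (w2,w3,w2), (w2,w4,w2), (w3,w1,w3), (w3,w2,w3), (w3,w2,w4), (w4,w2,w1), (w4,w2,w3).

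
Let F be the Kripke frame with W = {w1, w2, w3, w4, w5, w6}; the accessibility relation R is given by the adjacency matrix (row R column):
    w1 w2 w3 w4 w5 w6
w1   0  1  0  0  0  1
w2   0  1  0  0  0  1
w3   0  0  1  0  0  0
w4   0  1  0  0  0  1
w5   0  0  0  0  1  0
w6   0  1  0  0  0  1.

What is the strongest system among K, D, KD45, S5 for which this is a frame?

KD45

Serial (axiom D): yes — every world has a successor (e.g. w1 R w2).
Euclidean (axiom 5): yes — any two successors of a common world are R-related.
Transitive (axiom 4): yes — every two-step R-path is closed by a direct edge.
Reflexive (axiom T): no — w1 is not related to itself.
So F validates K, D, KD45; S5 would additionally require R to be reflexive. The strongest is KD45.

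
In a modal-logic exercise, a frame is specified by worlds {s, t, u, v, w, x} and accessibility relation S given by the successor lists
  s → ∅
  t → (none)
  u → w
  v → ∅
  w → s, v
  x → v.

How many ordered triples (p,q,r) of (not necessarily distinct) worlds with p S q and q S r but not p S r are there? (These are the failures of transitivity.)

Enumerating: (u,w,s), (u,w,v).

2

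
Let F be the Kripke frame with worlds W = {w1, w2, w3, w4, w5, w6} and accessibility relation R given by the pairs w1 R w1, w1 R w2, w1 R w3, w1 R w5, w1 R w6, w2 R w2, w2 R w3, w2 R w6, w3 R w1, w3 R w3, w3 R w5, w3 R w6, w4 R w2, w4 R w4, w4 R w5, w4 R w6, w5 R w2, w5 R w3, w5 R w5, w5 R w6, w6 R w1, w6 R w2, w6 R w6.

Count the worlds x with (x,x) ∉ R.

0

R is reflexive; there are no such worlds.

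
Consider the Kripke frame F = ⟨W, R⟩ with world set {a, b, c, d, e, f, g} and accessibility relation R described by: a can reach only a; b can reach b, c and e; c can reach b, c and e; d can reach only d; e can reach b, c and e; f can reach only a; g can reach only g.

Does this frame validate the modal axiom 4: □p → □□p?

Yes

Axiom 4 corresponds to the accessibility relation being transitive.
Transitive: yes — every two-step R-path is closed by a direct edge.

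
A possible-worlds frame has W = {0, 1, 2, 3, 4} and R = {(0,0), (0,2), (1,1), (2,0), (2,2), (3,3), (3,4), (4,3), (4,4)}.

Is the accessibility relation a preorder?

Reflexive: yes — every world is R-related to itself.
Transitive: yes — every two-step R-path is closed by a direct edge.
So R is a preorder.

Yes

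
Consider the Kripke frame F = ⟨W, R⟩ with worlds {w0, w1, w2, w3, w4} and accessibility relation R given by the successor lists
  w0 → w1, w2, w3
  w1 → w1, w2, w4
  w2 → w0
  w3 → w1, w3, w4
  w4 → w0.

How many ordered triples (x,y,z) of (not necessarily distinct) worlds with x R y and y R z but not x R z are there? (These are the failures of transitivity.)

Enumerating: (w0,w1,w4), (w0,w2,w0), (w0,w3,w4), (w1,w2,w0), (w1,w4,w0), (w2,w0,w1), (w2,w0,w2), (w2,w0,w3), (w3,w1,w2), (w3,w4,w0), (w4,w0,w1), (w4,w0,w2), (w4,w0,w3).

13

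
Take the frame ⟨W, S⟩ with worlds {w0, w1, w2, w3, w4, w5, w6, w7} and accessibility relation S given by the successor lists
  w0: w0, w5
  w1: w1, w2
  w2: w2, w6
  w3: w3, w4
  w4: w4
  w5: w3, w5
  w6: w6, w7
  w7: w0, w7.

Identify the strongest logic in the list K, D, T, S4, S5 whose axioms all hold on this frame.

Serial (axiom D): yes — every world has a successor (e.g. w0 S w0).
Reflexive (axiom T): yes — every world is S-related to itself.
Transitive (axiom 4): no — w0 S w5 and w5 S w3, but not w0 S w3.
Euclidean (axiom 5): no — w0 S w5 and w0 S w0, but not w5 S w0.
So F validates K, D, T; S4 would additionally require S to be transitive. The strongest is T.

T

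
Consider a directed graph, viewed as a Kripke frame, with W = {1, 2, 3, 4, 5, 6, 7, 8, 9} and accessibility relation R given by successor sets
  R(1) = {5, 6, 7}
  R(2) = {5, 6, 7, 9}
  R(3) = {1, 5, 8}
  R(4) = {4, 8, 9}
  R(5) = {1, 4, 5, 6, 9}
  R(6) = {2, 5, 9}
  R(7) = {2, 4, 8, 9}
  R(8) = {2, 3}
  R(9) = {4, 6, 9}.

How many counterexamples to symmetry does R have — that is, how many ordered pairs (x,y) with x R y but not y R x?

Enumerating: (1,6), (1,7), (2,5), (2,9), (3,1), (3,5), (4,8), (5,4), (5,9), (7,4), (7,8), (7,9), (8,2).

13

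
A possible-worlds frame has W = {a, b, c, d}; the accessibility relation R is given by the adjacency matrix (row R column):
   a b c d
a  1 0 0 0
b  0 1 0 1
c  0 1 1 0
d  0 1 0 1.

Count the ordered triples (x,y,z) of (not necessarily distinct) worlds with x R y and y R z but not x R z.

1

Enumerating: (c,b,d).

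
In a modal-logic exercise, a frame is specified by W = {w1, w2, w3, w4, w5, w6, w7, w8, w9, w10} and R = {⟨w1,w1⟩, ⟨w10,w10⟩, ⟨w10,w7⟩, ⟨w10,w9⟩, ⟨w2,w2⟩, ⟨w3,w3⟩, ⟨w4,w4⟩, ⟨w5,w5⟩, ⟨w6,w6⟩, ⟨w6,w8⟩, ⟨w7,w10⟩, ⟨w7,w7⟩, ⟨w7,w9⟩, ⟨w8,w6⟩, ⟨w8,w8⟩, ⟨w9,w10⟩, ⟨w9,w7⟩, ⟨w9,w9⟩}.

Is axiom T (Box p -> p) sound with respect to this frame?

Axiom T corresponds to the accessibility relation being reflexive.
Reflexive: yes — every world is R-related to itself.

Yes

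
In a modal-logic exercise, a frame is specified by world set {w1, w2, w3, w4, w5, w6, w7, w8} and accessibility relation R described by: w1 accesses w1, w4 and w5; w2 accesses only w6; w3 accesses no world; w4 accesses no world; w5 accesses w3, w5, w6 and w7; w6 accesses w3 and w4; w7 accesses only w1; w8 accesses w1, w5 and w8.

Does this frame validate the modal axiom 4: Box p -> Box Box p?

The schema 4 characterises exactly the transitive frames.
Transitive: no — w1 R w5 and w5 R w3, but not w1 R w3.

No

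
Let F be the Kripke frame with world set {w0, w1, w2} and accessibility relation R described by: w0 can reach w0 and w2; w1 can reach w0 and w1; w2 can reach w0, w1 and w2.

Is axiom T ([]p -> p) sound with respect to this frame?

Axiom T corresponds to the accessibility relation being reflexive.
Reflexive: yes — every world is R-related to itself.

Yes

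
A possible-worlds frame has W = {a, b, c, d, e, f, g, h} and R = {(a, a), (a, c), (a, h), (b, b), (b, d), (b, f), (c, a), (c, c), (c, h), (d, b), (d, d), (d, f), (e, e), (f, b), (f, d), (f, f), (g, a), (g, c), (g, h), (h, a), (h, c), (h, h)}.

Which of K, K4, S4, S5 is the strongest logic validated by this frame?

K4

Transitive (axiom 4): yes — every two-step R-path is closed by a direct edge.
Reflexive (axiom T): no — g is not related to itself.
Euclidean (axiom 5): yes — any two successors of a common world are R-related.
So F validates K, K4; S4 would additionally require R to be reflexive. The strongest is K4.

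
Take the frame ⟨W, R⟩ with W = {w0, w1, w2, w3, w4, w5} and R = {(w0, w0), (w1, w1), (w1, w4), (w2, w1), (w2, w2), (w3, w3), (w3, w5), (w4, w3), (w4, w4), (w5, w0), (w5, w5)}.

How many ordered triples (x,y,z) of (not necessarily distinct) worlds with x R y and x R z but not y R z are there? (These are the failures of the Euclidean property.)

Enumerating: (w1,w4,w1), (w2,w1,w2), (w3,w5,w3), (w4,w3,w4), (w5,w0,w5).

5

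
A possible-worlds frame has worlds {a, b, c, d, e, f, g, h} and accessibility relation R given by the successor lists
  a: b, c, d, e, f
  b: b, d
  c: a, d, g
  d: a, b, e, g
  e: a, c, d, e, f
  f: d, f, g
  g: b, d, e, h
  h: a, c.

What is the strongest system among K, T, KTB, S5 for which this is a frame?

Reflexive (axiom T): no — a is not related to itself.
Symmetric (axiom B): no — a R b but not b R a.
Euclidean (axiom 5): no — a R b and a R c, but not b R c.
So F validates K; T would additionally require R to be reflexive. The strongest is K.

K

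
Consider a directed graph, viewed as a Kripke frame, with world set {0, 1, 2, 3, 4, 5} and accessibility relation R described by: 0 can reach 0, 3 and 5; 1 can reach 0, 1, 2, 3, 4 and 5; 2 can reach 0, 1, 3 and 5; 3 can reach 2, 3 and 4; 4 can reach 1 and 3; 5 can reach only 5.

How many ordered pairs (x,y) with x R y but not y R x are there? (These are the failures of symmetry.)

7

Enumerating: (0,3), (0,5), (1,0), (1,3), (1,5), (2,0), (2,5).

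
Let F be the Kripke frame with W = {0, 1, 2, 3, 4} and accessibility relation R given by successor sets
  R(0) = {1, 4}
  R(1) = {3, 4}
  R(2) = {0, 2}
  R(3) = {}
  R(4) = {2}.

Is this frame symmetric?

Symmetric: no — 0 R 1 but not 1 R 0.

No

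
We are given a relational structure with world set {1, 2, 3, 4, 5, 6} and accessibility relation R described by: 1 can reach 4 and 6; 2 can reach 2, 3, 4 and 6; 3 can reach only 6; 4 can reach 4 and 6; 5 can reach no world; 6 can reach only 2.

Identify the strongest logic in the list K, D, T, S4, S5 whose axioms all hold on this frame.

Serial (axiom D): no — 5 has no R-successor.
Reflexive (axiom T): no — 1 is not related to itself.
Transitive (axiom 4): no — 1 R 6 and 6 R 2, but not 1 R 2.
Euclidean (axiom 5): no — 1 R 6 and 1 R 4, but not 6 R 4.
So F validates K; D would additionally require R to be serial. The strongest is K.

K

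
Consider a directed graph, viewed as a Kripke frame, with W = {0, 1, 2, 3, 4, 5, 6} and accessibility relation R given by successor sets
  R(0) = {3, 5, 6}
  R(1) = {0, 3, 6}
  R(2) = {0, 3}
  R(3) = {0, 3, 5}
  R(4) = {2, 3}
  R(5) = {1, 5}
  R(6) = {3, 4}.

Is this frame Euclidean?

Euclidean: no — 0 R 3 and 0 R 6, but not 3 R 6.

No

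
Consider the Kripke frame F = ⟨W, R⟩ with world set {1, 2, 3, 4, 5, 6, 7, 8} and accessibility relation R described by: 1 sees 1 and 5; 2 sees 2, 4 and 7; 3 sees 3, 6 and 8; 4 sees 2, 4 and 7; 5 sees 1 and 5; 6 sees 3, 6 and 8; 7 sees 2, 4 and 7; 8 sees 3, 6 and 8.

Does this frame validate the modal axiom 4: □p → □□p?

By correspondence theory, 4 is valid on a frame iff R is transitive.
Transitive: yes — every two-step R-path is closed by a direct edge.

Yes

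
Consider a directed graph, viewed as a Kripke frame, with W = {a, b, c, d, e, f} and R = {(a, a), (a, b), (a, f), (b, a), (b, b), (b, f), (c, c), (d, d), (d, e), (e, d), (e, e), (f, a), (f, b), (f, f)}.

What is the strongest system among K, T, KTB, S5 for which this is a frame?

S5

Reflexive (axiom T): yes — every world is R-related to itself.
Symmetric (axiom B): yes — every pair in R has its reverse in R.
Euclidean (axiom 5): yes — any two successors of a common world are R-related.
So F validates K, T, KTB, S5. The strongest is S5.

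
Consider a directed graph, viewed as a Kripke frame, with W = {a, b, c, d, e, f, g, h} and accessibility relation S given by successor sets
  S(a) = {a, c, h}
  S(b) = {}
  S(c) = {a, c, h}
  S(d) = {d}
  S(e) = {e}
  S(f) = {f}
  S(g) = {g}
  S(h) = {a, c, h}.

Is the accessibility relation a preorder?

No

Reflexive: no — b is not related to itself.
Transitive: yes — every two-step S-path is closed by a direct edge.
So S is not a preorder.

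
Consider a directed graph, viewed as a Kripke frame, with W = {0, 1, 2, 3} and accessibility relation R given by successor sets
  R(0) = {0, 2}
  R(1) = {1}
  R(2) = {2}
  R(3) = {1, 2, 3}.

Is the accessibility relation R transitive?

Yes

Transitive: yes — every two-step R-path is closed by a direct edge.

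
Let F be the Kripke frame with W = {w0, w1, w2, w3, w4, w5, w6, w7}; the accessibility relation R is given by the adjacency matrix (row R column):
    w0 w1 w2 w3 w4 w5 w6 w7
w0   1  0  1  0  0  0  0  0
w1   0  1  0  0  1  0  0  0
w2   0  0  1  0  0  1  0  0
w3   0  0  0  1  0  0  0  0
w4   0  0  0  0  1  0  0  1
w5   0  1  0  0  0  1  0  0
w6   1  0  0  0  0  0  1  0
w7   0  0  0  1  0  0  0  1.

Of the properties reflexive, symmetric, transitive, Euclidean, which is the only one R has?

reflexive

Reflexive: yes — every world is R-related to itself.
Symmetric: no — w0 R w2 but not w2 R w0.
Transitive: no — w0 R w2 and w2 R w5, but not w0 R w5.
Euclidean: no — w0 R w2 and w0 R w0, but not w2 R w0.
Only reflexive holds.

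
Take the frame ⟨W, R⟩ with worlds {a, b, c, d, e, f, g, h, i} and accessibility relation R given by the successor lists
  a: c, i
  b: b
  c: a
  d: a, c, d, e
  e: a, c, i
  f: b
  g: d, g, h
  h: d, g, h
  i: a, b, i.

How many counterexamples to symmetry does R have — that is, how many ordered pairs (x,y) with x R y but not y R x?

10

Enumerating: (d,a), (d,c), (d,e), (e,a), (e,c), (e,i), (f,b), (g,d), (h,d), (i,b).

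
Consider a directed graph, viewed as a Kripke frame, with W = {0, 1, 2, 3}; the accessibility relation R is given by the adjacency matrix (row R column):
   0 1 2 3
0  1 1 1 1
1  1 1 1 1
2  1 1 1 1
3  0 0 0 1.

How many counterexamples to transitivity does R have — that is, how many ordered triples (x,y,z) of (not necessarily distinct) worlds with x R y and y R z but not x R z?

R is transitive; there are no such tuples.

0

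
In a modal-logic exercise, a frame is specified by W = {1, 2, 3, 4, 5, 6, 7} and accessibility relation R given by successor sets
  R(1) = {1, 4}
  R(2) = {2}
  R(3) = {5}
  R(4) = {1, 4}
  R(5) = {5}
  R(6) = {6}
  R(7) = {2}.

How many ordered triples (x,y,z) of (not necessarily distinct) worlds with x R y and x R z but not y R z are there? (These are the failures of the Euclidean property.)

0

R is Euclidean; there are no such tuples.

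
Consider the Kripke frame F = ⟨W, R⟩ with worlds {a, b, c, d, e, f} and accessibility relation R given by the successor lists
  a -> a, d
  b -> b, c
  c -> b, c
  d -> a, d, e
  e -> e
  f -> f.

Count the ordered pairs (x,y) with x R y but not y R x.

1

Enumerating: (d,e).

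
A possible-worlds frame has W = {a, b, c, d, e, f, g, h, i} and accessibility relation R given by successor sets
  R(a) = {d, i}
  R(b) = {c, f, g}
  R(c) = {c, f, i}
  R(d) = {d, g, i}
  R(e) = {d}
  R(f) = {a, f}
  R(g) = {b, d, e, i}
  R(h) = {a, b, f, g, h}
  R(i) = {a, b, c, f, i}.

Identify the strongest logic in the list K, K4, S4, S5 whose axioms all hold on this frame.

Transitive (axiom 4): no — a R d and d R g, but not a R g.
Reflexive (axiom T): no — a is not related to itself.
Euclidean (axiom 5): no — a R i and a R d, but not i R d.
So F validates K; K4 would additionally require R to be transitive. The strongest is K.

K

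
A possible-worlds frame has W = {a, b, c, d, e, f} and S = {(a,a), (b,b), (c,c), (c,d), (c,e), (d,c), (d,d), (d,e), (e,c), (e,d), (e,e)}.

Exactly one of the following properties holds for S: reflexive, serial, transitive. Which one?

Reflexive: no — f is not related to itself.
Serial: no — f has no S-successor.
Transitive: yes — every two-step S-path is closed by a direct edge.
Only transitive holds.

transitive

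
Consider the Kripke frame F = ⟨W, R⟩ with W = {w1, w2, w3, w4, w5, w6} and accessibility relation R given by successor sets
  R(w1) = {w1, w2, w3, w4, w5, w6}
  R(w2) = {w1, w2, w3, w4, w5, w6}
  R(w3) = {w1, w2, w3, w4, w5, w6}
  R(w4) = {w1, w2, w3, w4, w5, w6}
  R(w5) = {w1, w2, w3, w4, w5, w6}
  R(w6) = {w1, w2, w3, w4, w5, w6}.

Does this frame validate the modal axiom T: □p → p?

Yes

Axiom T corresponds to the accessibility relation being reflexive.
Reflexive: yes — every world is R-related to itself.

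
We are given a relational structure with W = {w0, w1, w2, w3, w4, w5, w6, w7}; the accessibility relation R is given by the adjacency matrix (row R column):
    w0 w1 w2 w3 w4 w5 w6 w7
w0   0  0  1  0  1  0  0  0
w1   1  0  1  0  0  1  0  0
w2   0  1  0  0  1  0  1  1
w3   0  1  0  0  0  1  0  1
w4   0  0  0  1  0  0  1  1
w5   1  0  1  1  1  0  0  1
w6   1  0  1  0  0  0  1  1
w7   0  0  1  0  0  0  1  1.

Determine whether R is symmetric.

Symmetric: no — w0 R w2 but not w2 R w0.

No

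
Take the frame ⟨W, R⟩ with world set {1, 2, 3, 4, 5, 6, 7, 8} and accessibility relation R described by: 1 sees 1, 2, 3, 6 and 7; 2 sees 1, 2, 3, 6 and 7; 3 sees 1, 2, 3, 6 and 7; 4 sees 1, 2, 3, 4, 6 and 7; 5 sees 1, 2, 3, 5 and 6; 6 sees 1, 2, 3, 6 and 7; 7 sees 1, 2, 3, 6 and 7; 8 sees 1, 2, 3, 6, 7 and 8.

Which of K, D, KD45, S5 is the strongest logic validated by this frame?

Serial (axiom D): yes — every world has a successor (e.g. 1 R 1).
Euclidean (axiom 5): no — 4 R 1 and 4 R 4, but not 1 R 4.
Transitive (axiom 4): no — 5 R 1 and 1 R 7, but not 5 R 7.
Reflexive (axiom T): yes — every world is R-related to itself.
So F validates K, D; KD45 would additionally require R to be Euclidean and transitive. The strongest is D.

D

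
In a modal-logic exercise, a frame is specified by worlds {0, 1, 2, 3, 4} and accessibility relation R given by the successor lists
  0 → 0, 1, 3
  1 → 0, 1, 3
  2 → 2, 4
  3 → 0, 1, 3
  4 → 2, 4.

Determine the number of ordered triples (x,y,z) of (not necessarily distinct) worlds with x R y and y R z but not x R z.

R is transitive; there are no such tuples.

0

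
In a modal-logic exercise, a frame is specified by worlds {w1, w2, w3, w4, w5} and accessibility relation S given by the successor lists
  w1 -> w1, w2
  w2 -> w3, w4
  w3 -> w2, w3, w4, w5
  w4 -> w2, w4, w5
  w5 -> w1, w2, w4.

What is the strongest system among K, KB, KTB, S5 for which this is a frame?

K

Symmetric (axiom B): no — w1 S w2 but not w2 S w1.
Reflexive (axiom T): no — w2 is not related to itself.
Euclidean (axiom 5): no — w2 S w4 and w2 S w3, but not w4 S w3.
So F validates K; KB would additionally require S to be symmetric. The strongest is K.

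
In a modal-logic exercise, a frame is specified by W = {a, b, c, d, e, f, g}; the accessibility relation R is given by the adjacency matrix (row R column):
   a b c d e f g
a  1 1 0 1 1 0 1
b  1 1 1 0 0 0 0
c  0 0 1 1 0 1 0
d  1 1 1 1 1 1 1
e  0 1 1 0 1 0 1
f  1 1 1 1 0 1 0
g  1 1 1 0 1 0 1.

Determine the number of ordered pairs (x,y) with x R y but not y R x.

Enumerating: (a,e), (b,c), (d,b), (d,e), (d,g), (e,b), (e,c), (f,a), (f,b), (g,b), (g,c).

11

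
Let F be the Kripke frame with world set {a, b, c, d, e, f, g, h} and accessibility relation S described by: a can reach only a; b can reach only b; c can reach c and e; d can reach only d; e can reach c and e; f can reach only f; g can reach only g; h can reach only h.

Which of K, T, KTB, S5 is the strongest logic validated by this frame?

S5

Reflexive (axiom T): yes — every world is S-related to itself.
Symmetric (axiom B): yes — every pair in S has its reverse in S.
Euclidean (axiom 5): yes — any two successors of a common world are S-related.
So F validates K, T, KTB, S5. The strongest is S5.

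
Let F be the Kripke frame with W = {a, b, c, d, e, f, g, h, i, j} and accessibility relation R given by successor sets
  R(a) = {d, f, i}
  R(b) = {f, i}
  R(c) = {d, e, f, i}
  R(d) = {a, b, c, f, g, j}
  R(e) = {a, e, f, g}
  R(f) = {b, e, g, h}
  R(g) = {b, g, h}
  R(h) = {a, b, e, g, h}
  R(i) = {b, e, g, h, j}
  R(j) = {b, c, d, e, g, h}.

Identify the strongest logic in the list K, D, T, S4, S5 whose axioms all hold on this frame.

Serial (axiom D): yes — every world has a successor (e.g. a R d).
Reflexive (axiom T): no — a is not related to itself.
Transitive (axiom 4): no — a R d and d R b, but not a R b.
Euclidean (axiom 5): no — a R d and a R i, but not d R i.
So F validates K, D; T would additionally require R to be reflexive. The strongest is D.

D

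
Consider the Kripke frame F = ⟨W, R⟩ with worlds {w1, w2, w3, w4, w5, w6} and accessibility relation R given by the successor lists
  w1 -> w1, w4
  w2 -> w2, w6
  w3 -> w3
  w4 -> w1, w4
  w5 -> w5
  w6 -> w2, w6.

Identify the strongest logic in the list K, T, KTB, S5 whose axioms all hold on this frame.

Reflexive (axiom T): yes — every world is R-related to itself.
Symmetric (axiom B): yes — every pair in R has its reverse in R.
Euclidean (axiom 5): yes — any two successors of a common world are R-related.
So F validates K, T, KTB, S5. The strongest is S5.

S5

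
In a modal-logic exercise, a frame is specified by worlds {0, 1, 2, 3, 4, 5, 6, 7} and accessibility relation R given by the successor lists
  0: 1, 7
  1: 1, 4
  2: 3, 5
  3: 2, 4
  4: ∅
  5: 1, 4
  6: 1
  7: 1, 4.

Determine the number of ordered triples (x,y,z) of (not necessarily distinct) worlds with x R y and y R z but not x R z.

9

Enumerating: (0,1,4), (0,7,4), (2,3,2), (2,3,4), (2,5,1), (2,5,4), (3,2,3), (3,2,5), (6,1,4).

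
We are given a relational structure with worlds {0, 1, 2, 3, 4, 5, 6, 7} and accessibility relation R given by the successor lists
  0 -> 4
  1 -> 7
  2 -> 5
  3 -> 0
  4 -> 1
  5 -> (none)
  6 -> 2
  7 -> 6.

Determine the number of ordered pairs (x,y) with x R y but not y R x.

Enumerating: (0,4), (1,7), (2,5), (3,0), (4,1), (6,2), (7,6).

7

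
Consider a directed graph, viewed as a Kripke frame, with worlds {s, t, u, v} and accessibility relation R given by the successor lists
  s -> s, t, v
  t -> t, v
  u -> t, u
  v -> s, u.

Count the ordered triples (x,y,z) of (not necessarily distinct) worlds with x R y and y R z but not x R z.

7

Enumerating: (s,v,u), (t,v,s), (t,v,u), (u,t,v), (v,s,t), (v,s,v), (v,u,t).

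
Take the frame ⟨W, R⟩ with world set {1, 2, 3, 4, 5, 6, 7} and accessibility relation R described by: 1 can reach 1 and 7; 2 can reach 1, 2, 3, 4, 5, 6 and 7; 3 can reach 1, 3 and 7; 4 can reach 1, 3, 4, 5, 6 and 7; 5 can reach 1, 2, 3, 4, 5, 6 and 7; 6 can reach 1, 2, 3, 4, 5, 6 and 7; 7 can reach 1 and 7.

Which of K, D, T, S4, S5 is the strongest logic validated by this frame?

T

Serial (axiom D): yes — every world has a successor (e.g. 1 R 1).
Reflexive (axiom T): yes — every world is R-related to itself.
Transitive (axiom 4): no — 4 R 5 and 5 R 2, but not 4 R 2.
Euclidean (axiom 5): no — 2 R 1 and 2 R 3, but not 1 R 3.
So F validates K, D, T; S4 would additionally require R to be transitive. The strongest is T.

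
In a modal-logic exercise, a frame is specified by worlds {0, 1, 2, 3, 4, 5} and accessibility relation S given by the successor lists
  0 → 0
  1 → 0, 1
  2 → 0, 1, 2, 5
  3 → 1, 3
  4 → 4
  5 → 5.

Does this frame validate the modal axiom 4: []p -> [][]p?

No

By correspondence theory, 4 is valid on a frame iff S is transitive.
Transitive: no — 3 S 1 and 1 S 0, but not 3 S 0.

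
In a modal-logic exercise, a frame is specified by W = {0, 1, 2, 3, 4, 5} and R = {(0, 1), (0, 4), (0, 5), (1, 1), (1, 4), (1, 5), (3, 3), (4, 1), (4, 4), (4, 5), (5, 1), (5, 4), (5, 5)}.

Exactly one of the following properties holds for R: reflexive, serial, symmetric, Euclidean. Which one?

Euclidean

Reflexive: no — 0 is not related to itself.
Serial: no — 2 has no R-successor.
Symmetric: no — 0 R 1 but not 1 R 0.
Euclidean: yes — any two successors of a common world are R-related.
Only Euclidean holds.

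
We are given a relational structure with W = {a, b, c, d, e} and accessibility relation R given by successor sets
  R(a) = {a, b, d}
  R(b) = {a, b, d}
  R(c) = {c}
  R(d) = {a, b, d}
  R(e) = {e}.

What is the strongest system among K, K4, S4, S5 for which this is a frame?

S5

Transitive (axiom 4): yes — every two-step R-path is closed by a direct edge.
Reflexive (axiom T): yes — every world is R-related to itself.
Euclidean (axiom 5): yes — any two successors of a common world are R-related.
So F validates K, K4, S4, S5. The strongest is S5.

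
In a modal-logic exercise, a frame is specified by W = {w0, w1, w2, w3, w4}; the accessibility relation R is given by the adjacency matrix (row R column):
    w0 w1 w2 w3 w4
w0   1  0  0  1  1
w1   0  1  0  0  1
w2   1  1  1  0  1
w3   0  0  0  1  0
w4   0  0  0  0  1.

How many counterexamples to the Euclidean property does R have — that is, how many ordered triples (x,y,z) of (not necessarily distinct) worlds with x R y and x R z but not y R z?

12

Enumerating: (w0,w3,w0), (w0,w3,w4), (w0,w4,w0), (w0,w4,w3), (w1,w4,w1), (w2,w0,w1), (w2,w0,w2), (w2,w1,w0), (w2,w1,w2), (w2,w4,w0), (w2,w4,w1), (w2,w4,w2).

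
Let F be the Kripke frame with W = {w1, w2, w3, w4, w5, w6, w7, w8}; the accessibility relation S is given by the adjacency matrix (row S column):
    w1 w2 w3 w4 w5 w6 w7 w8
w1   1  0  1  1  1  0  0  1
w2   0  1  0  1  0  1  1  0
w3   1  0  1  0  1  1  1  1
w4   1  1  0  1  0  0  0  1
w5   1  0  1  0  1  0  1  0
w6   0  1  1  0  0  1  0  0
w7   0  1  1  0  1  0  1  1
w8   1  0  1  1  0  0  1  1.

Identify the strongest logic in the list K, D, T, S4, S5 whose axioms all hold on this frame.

T

Serial (axiom D): yes — every world has a successor (e.g. w1 S w1).
Reflexive (axiom T): yes — every world is S-related to itself.
Transitive (axiom 4): no — w1 S w3 and w3 S w6, but not w1 S w6.
Euclidean (axiom 5): no — w1 S w3 and w1 S w4, but not w3 S w4.
So F validates K, D, T; S4 would additionally require S to be transitive. The strongest is T.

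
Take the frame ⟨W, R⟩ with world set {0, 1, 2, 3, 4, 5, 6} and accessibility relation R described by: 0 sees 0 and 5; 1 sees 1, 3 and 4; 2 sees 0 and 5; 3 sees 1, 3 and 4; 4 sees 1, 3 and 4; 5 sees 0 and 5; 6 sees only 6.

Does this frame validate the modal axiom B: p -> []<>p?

The schema B characterises exactly the symmetric frames.
Symmetric: no — 2 R 0 but not 0 R 2.

No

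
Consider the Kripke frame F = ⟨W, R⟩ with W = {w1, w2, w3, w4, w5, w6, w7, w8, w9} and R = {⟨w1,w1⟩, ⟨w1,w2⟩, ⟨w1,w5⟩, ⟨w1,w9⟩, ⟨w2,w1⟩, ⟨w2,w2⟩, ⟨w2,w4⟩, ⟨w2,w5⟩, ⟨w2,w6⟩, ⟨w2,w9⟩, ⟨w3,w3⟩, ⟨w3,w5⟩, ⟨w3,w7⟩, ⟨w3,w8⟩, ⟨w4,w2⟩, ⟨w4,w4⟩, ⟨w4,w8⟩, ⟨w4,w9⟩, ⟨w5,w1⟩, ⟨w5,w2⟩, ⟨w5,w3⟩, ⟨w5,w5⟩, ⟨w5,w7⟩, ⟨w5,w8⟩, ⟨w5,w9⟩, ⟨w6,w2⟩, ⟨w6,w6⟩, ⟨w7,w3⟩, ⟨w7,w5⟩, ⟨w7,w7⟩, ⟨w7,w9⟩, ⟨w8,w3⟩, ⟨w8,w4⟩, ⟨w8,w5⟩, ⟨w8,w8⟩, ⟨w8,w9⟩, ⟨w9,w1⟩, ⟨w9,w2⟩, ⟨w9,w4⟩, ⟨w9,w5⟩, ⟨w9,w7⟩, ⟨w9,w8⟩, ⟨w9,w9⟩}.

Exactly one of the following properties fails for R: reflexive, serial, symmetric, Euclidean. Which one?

Euclidean

Reflexive: yes — every world is R-related to itself.
Serial: yes — every world has a successor (e.g. w1 R w1).
Symmetric: yes — every pair in R has its reverse in R.
Euclidean: no — w2 R w1 and w2 R w4, but not w1 R w4.
Only Euclidean fails.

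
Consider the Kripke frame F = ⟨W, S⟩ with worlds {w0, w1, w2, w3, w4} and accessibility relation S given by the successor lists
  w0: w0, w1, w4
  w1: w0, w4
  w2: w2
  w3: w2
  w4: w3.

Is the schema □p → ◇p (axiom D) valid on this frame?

Yes

The schema D characterises exactly the serial frames.
Serial: yes — every world has a successor (e.g. w0 S w0).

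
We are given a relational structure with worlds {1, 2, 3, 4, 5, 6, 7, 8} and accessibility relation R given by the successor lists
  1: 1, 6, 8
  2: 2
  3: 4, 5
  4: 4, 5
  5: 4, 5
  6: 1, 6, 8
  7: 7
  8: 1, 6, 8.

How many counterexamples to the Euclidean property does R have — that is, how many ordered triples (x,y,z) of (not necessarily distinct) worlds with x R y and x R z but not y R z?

0

R is Euclidean; there are no such tuples.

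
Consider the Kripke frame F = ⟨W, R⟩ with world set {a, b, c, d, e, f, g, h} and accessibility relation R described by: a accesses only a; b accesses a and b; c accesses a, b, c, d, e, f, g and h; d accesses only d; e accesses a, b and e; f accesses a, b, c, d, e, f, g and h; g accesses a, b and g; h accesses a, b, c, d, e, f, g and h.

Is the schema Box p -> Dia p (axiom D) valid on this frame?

Axiom D corresponds to the accessibility relation being serial.
Serial: yes — every world has a successor (e.g. a R a).

Yes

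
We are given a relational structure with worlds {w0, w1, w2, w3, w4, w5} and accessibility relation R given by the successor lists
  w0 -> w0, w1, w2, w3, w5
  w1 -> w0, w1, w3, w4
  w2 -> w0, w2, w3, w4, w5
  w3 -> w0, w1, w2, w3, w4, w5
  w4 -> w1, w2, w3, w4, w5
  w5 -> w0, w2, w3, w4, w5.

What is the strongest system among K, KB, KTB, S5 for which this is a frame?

Symmetric (axiom B): yes — every pair in R has its reverse in R.
Reflexive (axiom T): yes — every world is R-related to itself.
Euclidean (axiom 5): no — w0 R w1 and w0 R w2, but not w1 R w2.
So F validates K, KB, KTB; S5 would additionally require R to be Euclidean. The strongest is KTB.

KTB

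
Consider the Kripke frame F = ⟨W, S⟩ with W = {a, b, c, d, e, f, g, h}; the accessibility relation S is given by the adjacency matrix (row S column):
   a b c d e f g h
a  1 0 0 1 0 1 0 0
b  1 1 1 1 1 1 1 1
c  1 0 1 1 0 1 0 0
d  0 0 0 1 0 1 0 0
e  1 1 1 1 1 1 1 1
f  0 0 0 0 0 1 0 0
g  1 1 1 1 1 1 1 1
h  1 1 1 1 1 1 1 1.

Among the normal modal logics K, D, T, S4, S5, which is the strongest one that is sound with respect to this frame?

S4

Serial (axiom D): yes — every world has a successor (e.g. a S a).
Reflexive (axiom T): yes — every world is S-related to itself.
Transitive (axiom 4): yes — every two-step S-path is closed by a direct edge.
Euclidean (axiom 5): no — a S f and a S d, but not f S d.
So F validates K, D, T, S4; S5 would additionally require S to be Euclidean. The strongest is S4.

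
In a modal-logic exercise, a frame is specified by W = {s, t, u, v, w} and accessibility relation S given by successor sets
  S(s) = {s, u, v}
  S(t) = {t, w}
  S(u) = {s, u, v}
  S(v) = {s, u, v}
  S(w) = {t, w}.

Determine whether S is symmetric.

Yes

Symmetric: yes — every pair in S has its reverse in S.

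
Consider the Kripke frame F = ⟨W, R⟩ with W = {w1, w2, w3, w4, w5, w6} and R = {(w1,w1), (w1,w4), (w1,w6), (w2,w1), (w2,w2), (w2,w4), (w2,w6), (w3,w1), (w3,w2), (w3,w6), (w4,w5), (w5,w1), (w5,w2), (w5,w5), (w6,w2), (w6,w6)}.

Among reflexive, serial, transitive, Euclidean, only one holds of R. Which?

Reflexive: no — w3 is not related to itself.
Serial: yes — every world has a successor (e.g. w1 R w1).
Transitive: no — w1 R w4 and w4 R w5, but not w1 R w5.
Euclidean: no — w1 R w4 and w1 R w6, but not w4 R w6.
Only serial holds.

serial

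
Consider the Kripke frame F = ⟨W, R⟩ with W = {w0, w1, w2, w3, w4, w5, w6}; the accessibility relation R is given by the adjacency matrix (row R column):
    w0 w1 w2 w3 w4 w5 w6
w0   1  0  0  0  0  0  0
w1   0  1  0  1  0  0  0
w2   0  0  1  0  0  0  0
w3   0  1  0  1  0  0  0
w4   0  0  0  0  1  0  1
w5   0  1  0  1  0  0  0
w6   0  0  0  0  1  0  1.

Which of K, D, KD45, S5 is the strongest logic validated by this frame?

Serial (axiom D): yes — every world has a successor (e.g. w0 R w0).
Euclidean (axiom 5): yes — any two successors of a common world are R-related.
Transitive (axiom 4): yes — every two-step R-path is closed by a direct edge.
Reflexive (axiom T): no — w5 is not related to itself.
So F validates K, D, KD45; S5 would additionally require R to be reflexive. The strongest is KD45.

KD45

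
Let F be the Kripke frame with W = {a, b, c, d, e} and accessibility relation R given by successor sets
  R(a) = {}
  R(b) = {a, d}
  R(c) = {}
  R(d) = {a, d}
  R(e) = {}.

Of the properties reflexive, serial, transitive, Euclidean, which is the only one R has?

Reflexive: no — a is not related to itself.
Serial: no — a has no R-successor.
Transitive: yes — every two-step R-path is closed by a direct edge.
Euclidean: no — b R a and b R d, but not a R d.
Only transitive holds.

transitive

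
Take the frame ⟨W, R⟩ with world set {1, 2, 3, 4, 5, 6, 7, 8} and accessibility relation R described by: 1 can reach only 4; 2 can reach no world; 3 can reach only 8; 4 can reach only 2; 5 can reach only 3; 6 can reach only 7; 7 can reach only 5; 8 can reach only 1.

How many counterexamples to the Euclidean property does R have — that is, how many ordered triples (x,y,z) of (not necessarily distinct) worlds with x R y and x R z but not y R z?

7

Enumerating: (1,4,4), (3,8,8), (4,2,2), (5,3,3), (6,7,7), (7,5,5), (8,1,1).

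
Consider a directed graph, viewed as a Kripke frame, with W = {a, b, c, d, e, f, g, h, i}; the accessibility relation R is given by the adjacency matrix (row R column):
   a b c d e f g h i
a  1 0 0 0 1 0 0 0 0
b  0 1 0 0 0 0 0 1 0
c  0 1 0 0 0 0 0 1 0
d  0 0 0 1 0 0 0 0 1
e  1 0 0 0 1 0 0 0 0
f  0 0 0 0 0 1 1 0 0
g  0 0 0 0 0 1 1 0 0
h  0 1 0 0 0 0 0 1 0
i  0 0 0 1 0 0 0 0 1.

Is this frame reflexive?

Reflexive: no — c is not related to itself.

No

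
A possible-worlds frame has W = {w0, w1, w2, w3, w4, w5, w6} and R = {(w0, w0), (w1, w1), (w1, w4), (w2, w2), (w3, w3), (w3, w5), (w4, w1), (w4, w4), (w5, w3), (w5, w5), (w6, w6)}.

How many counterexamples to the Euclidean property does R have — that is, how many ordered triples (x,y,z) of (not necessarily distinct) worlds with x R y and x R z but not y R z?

R is Euclidean; there are no such tuples.

0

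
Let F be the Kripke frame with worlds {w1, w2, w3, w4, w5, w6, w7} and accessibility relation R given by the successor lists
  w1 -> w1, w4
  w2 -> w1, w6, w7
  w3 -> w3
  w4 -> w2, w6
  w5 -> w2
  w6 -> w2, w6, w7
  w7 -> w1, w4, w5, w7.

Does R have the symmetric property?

Symmetric: no — w1 R w4 but not w4 R w1.

No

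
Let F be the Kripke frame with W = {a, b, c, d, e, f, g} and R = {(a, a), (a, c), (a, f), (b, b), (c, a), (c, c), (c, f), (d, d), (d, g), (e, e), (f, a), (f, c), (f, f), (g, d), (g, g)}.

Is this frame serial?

Yes

Serial: yes — every world has a successor (e.g. a R a).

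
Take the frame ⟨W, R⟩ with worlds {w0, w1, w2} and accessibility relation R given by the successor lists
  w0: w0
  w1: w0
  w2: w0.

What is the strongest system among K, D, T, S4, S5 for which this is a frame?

Serial (axiom D): yes — every world has a successor (e.g. w0 R w0).
Reflexive (axiom T): no — w1 is not related to itself.
Transitive (axiom 4): yes — every two-step R-path is closed by a direct edge.
Euclidean (axiom 5): yes — any two successors of a common world are R-related.
So F validates K, D; T would additionally require R to be reflexive. The strongest is D.

D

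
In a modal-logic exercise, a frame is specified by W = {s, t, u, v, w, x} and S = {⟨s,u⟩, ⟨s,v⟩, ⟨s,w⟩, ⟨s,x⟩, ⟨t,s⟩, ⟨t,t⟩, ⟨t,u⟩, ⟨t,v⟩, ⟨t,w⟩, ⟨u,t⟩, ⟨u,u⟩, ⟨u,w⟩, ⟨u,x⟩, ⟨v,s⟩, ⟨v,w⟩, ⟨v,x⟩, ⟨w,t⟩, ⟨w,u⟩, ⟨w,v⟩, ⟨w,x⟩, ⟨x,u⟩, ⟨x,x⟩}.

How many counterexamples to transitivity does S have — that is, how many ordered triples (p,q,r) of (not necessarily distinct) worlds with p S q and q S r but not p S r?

23

Enumerating: (s,u,t), (s,v,s), (s,w,t), (t,s,x), (t,u,x), (t,v,x), (t,w,x), (u,t,s), (u,t,v), (u,w,v), (v,s,u), (v,s,v), … and 11 more.
Total: 23.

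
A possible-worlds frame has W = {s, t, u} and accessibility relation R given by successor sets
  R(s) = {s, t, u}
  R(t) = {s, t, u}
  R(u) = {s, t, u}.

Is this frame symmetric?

Yes

Symmetric: yes — every pair in R has its reverse in R.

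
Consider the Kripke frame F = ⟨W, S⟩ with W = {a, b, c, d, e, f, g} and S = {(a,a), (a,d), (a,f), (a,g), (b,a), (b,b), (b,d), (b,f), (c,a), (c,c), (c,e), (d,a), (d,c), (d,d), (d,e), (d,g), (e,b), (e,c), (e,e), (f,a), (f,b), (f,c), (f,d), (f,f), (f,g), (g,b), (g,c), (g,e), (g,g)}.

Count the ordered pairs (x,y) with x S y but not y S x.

Enumerating: (a,g), (b,a), (b,d), (c,a), (d,c), (d,e), (d,g), (e,b), (f,c), (f,d), (f,g), (g,b), (g,c), (g,e).

14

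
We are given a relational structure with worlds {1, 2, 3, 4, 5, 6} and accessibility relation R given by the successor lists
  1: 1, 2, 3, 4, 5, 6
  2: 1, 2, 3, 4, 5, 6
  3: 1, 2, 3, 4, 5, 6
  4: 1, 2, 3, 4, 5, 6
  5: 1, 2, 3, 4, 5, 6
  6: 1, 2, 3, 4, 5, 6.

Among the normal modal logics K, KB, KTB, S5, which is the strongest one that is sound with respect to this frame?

Symmetric (axiom B): yes — every pair in R has its reverse in R.
Reflexive (axiom T): yes — every world is R-related to itself.
Euclidean (axiom 5): yes — any two successors of a common world are R-related.
So F validates K, KB, KTB, S5. The strongest is S5.

S5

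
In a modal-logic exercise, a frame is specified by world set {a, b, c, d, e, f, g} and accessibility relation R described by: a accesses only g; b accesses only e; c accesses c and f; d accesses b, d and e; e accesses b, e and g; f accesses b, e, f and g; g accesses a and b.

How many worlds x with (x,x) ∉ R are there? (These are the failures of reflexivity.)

3

Enumerating: a, b, g.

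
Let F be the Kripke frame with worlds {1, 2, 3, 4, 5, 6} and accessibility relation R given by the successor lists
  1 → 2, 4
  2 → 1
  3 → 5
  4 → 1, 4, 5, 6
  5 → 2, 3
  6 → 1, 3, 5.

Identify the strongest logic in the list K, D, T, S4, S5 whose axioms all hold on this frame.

Serial (axiom D): yes — every world has a successor (e.g. 1 R 2).
Reflexive (axiom T): no — 1 is not related to itself.
Transitive (axiom 4): no — 1 R 4 and 4 R 5, but not 1 R 5.
Euclidean (axiom 5): no — 1 R 2 and 1 R 4, but not 2 R 4.
So F validates K, D; T would additionally require R to be reflexive. The strongest is D.

D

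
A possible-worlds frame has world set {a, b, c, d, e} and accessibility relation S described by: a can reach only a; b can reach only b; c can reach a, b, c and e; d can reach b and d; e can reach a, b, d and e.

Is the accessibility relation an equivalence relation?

No

Reflexive: yes — every world is S-related to itself.
Symmetric: no — c S a but not a S c.
Transitive: no — c S e and e S d, but not c S d.
So S is not an equivalence relation.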